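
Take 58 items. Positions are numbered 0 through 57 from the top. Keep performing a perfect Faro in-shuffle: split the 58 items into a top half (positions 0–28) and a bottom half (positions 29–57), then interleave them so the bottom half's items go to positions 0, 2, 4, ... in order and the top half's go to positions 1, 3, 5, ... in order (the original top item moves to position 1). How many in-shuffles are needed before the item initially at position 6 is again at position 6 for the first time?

Follow position 6 under repeated in-shuffles:
6 → 13 → 27 → 55 → 52 → 46 → 34 → 10 → ... → 6 (length 58)
It first returns after 58 in-shuffles.

58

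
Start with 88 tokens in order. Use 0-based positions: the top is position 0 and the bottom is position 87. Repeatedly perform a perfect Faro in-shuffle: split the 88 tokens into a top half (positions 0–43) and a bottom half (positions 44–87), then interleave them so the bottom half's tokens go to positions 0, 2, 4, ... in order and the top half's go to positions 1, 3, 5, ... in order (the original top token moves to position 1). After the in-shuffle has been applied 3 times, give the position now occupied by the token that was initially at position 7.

63

Track the token's position through each in-shuffle:
7 → 15 → 31 → 63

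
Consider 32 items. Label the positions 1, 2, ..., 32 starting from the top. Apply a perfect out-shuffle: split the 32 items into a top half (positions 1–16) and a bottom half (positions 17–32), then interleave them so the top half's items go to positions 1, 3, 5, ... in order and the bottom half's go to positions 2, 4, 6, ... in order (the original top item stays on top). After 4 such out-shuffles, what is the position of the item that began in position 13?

7

Track the item's position through each out-shuffle:
13 → 25 → 18 → 4 → 7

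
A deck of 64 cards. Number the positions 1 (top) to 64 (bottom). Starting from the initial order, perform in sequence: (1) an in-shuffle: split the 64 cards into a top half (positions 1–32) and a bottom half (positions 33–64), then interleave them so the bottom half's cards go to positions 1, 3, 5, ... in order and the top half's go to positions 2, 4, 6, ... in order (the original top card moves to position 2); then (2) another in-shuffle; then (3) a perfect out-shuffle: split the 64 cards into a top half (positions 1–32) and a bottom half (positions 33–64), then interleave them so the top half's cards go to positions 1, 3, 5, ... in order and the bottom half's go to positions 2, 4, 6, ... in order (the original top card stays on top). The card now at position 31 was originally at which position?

Undo the operations in reverse order, starting from position 31:
  undo op 3 (out-shuffle, from top half): 31 ← 16
  undo op 2 (in-shuffle, from top half): 16 ← 8
  undo op 1 (in-shuffle, from top half): 8 ← 4
So the card at position 31 came from original position 4.

4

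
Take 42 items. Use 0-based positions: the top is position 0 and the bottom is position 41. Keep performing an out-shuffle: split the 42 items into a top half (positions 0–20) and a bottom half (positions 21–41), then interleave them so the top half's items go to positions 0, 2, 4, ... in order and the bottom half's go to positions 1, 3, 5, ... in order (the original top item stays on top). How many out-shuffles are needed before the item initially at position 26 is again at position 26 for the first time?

20

Follow position 26 under repeated out-shuffles:
26 → 11 → 22 → 3 → 6 → 12 → 24 → 7 → 14 → 28 → 15 → 30 → 19 → 38 → 35 → 29 → 17 → 34 → 27 → 13 → 26
It first returns after 20 out-shuffles.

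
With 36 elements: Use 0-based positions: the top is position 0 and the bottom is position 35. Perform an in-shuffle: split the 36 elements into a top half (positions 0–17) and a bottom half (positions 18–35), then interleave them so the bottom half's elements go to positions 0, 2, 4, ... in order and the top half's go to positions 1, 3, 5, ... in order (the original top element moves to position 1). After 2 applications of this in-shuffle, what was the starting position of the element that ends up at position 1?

Work backwards from position 1, undoing one in-shuffle at a time:
1 ← 0 ← 18
So the element now at position 1 started at position 18.

18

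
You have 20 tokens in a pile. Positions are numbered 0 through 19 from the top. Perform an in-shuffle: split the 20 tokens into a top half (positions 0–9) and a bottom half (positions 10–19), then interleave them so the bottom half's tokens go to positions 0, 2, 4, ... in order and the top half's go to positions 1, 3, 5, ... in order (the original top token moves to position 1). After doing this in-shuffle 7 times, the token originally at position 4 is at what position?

Track the token's position through each in-shuffle:
4 → 9 → 19 → 18 → 16 → 12 → 4 → 9

9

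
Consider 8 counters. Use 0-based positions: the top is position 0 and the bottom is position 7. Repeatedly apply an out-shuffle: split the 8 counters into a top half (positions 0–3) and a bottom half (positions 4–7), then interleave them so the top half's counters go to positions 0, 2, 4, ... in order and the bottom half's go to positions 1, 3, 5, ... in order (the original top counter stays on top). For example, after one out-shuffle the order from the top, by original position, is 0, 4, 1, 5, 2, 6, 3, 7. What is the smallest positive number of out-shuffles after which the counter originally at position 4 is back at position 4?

Follow position 4 under repeated out-shuffles:
4 → 1 → 2 → 4
It first returns after 3 out-shuffles.

3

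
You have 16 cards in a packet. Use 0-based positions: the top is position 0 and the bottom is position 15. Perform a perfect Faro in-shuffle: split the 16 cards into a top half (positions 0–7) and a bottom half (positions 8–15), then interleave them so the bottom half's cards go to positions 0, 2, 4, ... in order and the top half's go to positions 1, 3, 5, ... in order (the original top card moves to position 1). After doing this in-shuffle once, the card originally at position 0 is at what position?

1

Track the card's position through each in-shuffle:
0 → 1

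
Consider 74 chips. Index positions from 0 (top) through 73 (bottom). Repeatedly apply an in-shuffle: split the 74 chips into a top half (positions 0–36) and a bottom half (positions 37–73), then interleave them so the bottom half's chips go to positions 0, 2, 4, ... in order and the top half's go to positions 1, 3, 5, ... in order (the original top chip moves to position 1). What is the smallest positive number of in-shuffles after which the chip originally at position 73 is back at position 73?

20

Follow position 73 under repeated in-shuffles:
73 → 72 → 70 → 66 → 58 → 42 → 10 → 21 → 43 → 12 → 25 → 51 → 28 → 57 → 40 → 6 → 13 → 27 → 55 → 36 → 73
It first returns after 20 in-shuffles.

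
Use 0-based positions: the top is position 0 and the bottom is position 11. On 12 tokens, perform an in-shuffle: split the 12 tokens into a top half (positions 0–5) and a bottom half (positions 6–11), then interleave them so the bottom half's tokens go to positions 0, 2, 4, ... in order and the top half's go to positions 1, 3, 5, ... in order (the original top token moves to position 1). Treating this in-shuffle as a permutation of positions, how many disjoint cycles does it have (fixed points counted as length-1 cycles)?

Trace each unvisited position around until it returns:
(0 1 3 7 2 5 ... len 12)
1 cycle in total.

1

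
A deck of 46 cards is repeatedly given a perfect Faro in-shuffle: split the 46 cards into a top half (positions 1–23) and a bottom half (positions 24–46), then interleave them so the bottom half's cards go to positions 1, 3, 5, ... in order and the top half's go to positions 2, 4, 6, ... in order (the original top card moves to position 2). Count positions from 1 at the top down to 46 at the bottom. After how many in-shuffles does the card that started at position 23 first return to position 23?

Follow position 23 under repeated in-shuffles:
23 → 46 → 45 → 43 → 39 → 31 → 15 → 30 → ... → 23 (length 23)
It first returns after 23 in-shuffles.

23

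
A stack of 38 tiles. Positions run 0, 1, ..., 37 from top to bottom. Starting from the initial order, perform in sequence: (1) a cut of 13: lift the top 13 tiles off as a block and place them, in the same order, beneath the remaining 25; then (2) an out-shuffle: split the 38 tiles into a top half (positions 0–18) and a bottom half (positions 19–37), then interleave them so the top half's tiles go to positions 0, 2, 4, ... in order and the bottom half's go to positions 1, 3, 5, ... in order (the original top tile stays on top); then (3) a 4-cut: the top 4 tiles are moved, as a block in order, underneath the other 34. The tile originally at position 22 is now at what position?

14

Track the tile from position 22 forward through each operation:
  after op 1 (cut 13): 22 → 9
  after op 2 (out-shuffle): 9 → 18
  after op 3 (cut 4): 18 → 14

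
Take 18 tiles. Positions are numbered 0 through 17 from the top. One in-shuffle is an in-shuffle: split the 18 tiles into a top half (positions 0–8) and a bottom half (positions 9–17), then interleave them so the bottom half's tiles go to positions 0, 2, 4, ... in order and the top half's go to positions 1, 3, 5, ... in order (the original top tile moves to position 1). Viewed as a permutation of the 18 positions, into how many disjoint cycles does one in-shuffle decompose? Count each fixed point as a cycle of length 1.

Trace each unvisited position around until it returns:
(0 1 3 7 15 12 ... len 18)
1 cycle in total.

1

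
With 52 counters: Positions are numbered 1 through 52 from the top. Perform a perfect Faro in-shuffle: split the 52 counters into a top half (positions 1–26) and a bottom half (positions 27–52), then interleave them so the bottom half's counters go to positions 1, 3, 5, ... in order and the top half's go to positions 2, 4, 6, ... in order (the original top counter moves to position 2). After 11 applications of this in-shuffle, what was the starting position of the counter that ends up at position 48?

17

Work backwards from position 48, undoing one in-shuffle at a time:
48 ← 24 ← 12 ← 6 ← 3 ← 28 ← 14 ← 7 ← 30 ← 15 ← 34 ← 17
So the counter now at position 48 started at position 17.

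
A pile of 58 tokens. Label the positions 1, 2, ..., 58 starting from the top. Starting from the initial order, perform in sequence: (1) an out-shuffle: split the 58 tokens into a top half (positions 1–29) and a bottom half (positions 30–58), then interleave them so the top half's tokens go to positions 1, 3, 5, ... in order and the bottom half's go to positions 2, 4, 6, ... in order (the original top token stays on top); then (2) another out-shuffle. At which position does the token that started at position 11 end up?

41

Track the token from position 11 forward through each operation:
  after op 1 (out-shuffle): 11 → 21
  after op 2 (out-shuffle): 21 → 41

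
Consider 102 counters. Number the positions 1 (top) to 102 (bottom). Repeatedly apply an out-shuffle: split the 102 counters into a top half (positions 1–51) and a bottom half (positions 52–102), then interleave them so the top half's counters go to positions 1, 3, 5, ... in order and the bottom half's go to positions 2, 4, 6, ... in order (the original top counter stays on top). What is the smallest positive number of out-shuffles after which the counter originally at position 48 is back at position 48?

Follow position 48 under repeated out-shuffles:
48 → 95 → 88 → 74 → 46 → 91 → 80 → 58 → ... → 48 (length 100)
It first returns after 100 out-shuffles.

100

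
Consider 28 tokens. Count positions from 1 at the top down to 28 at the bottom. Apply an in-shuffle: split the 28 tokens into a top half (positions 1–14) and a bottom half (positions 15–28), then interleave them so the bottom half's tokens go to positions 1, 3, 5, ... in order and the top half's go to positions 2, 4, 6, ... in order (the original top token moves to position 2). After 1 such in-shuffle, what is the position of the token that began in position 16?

3

Track the token's position through each in-shuffle:
16 → 3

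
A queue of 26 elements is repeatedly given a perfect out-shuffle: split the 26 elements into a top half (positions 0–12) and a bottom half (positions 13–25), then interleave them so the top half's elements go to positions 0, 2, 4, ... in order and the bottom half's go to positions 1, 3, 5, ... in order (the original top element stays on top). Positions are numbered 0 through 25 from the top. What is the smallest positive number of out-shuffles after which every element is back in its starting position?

20

The out-shuffle permutes the 26 positions with cycle lengths [1, 1, 4, 20].
Every element is home exactly when every cycle has completed a whole number of laps, i.e. after lcm(1, 4, 20) = 20 out-shuffles.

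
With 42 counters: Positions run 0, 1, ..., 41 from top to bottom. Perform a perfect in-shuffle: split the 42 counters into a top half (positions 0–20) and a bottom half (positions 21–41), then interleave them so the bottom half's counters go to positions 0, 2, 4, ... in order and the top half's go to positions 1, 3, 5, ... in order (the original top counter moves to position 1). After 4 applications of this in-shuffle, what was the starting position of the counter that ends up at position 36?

Work backwards from position 36, undoing one in-shuffle at a time:
36 ← 39 ← 19 ← 9 ← 4
So the counter now at position 36 started at position 4.

4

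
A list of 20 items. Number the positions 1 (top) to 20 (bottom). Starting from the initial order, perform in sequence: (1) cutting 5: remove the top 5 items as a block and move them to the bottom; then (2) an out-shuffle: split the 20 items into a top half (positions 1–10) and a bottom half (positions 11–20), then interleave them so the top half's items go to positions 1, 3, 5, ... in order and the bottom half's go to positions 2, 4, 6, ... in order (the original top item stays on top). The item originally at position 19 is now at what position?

Track the item from position 19 forward through each operation:
  after op 1 (cut 5): 19 → 14
  after op 2 (out-shuffle): 14 → 8

8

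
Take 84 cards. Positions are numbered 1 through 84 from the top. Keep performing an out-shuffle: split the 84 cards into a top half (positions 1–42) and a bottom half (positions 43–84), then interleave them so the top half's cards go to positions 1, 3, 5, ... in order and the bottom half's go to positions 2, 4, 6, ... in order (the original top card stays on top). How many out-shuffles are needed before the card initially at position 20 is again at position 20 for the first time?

82

Follow position 20 under repeated out-shuffles:
20 → 39 → 77 → 70 → 56 → 28 → 55 → 26 → ... → 20 (length 82)
It first returns after 82 out-shuffles.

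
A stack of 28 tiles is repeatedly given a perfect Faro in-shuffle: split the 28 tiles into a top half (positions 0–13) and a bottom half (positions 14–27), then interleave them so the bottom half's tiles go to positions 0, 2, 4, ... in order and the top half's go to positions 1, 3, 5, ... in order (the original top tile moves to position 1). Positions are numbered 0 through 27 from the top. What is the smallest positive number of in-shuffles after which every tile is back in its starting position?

28

The in-shuffle permutes the 28 positions with cycle lengths [28].
Every tile is home exactly when every cycle has completed a whole number of laps, i.e. after lcm(28) = 28 in-shuffles.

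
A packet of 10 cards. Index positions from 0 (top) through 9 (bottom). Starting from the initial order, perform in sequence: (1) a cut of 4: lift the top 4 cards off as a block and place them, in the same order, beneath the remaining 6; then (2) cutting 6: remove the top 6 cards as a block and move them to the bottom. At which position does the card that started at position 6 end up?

6

Track the card from position 6 forward through each operation:
  after op 1 (cut 4): 6 → 2
  after op 2 (cut 6): 2 → 6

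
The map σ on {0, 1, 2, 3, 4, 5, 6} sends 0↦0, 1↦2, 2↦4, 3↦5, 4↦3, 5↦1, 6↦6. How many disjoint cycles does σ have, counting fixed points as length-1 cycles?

Cycle decomposition: (0) (1 2 4 3 5) (6).
3 cycles.

3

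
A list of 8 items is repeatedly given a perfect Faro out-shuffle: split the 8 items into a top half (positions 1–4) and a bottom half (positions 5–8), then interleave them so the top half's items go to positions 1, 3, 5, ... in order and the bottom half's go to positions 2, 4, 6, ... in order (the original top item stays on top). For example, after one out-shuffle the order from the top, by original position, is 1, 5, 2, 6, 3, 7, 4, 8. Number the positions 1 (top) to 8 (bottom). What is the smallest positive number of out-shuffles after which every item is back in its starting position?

3

The out-shuffle permutes the 8 positions with cycle lengths [1, 1, 3, 3].
Every item is home exactly when every cycle has completed a whole number of laps, i.e. after lcm(1, 3) = 3 out-shuffles.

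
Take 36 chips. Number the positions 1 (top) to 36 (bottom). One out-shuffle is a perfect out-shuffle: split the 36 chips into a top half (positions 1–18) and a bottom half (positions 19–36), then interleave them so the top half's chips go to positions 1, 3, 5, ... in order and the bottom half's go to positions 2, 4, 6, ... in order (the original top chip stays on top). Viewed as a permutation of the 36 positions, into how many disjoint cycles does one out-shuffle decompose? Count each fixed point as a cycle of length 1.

7

Trace each unvisited position around until it returns:
(1) (2 3 5 9 17 33 ... len 12) (4 7 13 25 14 27 ... len 12) (6 11 21) (8 15 29 22) (16 31 26) (36)
7 cycles in total.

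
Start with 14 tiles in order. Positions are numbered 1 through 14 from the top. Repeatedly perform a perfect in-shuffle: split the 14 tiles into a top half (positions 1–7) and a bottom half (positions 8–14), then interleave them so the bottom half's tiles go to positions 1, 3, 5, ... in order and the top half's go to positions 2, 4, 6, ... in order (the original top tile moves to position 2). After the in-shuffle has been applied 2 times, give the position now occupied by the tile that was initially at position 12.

Track the tile's position through each in-shuffle:
12 → 9 → 3

3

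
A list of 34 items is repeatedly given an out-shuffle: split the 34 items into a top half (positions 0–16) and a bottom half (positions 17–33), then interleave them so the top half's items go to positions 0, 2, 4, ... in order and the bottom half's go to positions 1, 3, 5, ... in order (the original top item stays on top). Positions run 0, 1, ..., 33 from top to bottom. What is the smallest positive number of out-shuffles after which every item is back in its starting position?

10

The out-shuffle permutes the 34 positions with cycle lengths [1, 1, 2, 10, 10, 10].
Every item is home exactly when every cycle has completed a whole number of laps, i.e. after lcm(1, 2, 10) = 10 out-shuffles.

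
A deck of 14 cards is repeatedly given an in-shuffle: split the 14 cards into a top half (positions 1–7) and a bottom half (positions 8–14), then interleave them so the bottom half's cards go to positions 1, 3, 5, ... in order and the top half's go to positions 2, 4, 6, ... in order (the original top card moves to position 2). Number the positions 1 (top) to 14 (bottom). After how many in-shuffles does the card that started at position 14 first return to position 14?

4

Follow position 14 under repeated in-shuffles:
14 → 13 → 11 → 7 → 14
It first returns after 4 in-shuffles.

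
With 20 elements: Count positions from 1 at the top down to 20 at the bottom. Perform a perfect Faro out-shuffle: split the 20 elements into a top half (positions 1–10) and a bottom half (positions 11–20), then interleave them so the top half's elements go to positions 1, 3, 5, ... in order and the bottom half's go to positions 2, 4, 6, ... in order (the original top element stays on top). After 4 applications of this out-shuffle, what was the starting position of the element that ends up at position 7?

18

Work backwards from position 7, undoing one out-shuffle at a time:
7 ← 4 ← 12 ← 16 ← 18
So the element now at position 7 started at position 18.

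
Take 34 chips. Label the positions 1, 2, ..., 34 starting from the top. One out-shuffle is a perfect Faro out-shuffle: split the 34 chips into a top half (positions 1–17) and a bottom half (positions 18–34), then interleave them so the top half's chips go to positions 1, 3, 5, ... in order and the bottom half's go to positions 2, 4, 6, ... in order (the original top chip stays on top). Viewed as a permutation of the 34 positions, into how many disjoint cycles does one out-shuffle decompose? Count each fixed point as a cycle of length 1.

Trace each unvisited position around until it returns:
(1) (2 3 5 9 17 33 32 30 26 18) (4 7 13 25 16 31 28 22 10 19) (6 11 21 8 15 29 24 14 27 20) (12 23) (34)
6 cycles in total.

6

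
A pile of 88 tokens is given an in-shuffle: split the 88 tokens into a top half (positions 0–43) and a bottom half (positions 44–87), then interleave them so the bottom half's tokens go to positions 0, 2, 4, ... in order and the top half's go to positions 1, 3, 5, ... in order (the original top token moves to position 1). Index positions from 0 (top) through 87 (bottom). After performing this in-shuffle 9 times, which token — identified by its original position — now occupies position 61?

69

Work backwards from position 61, undoing one in-shuffle at a time:
61 ← 30 ← 59 ← 29 ← 14 ← 51 ← 25 ← 12 ← 50 ← 69
So the token now at position 61 started at position 69.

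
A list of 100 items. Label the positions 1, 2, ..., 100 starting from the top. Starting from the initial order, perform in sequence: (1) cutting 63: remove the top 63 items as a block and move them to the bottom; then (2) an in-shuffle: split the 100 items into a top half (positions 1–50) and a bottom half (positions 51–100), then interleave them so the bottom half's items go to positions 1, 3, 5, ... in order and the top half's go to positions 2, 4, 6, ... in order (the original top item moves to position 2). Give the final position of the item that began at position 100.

Track the item from position 100 forward through each operation:
  after op 1 (cut 63): 100 → 37
  after op 2 (in-shuffle): 37 → 74

74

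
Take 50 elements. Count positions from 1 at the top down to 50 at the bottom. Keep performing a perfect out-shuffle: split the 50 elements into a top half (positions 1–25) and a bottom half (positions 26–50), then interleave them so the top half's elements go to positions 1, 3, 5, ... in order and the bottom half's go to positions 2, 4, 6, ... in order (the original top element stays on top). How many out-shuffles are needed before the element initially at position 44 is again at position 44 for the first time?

Follow position 44 under repeated out-shuffles:
44 → 38 → 26 → 2 → 3 → 5 → 9 → 17 → ... → 44 (length 21)
It first returns after 21 out-shuffles.

21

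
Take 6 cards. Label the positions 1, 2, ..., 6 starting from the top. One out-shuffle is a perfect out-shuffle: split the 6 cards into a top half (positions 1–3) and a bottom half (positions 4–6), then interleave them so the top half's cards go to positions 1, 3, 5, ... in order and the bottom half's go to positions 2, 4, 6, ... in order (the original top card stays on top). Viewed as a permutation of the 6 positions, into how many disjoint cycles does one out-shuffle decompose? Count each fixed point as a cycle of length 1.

Trace each unvisited position around until it returns:
(1) (2 3 5 4) (6)
3 cycles in total.

3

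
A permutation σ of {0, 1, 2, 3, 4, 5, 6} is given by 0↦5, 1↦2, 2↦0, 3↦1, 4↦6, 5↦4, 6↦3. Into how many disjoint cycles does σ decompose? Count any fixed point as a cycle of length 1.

Cycle decomposition: (0 5 4 6 3 1 2).
1 cycle.

1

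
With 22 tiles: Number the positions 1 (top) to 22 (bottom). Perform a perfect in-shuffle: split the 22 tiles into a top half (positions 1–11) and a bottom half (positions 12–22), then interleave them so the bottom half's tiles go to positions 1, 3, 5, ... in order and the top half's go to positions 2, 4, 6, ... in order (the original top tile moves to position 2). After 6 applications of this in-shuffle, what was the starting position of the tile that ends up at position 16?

Work backwards from position 16, undoing one in-shuffle at a time:
16 ← 8 ← 4 ← 2 ← 1 ← 12 ← 6
So the tile now at position 16 started at position 6.

6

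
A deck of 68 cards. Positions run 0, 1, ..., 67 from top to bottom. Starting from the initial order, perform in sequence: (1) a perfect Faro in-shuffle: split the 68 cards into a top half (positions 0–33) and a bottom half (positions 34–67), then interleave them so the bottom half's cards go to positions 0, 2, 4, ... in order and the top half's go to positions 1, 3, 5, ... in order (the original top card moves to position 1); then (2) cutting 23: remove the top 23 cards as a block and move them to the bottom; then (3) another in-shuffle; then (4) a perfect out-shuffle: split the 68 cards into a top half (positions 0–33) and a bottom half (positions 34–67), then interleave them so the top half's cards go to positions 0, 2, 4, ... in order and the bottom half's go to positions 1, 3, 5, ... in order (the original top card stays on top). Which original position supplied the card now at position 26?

14

Undo the operations in reverse order, starting from position 26:
  undo op 4 (out-shuffle, from top half): 26 ← 13
  undo op 3 (in-shuffle, from top half): 13 ← 6
  undo op 2 (cut 23): 6 ← 29
  undo op 1 (in-shuffle, from top half): 29 ← 14
So the card at position 26 came from original position 14.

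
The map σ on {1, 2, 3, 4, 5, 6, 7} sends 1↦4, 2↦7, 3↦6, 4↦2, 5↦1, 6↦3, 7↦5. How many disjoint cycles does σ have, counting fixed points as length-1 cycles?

2

Cycle decomposition: (1 4 2 7 5) (3 6).
2 cycles.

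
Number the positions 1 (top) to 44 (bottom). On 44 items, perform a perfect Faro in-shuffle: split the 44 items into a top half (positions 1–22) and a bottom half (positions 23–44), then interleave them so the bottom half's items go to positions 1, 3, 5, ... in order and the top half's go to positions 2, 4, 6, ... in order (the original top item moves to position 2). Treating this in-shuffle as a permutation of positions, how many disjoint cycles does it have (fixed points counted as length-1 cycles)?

Trace each unvisited position around until it returns:
(1 2 4 8 16 32 ... len 12) (3 6 12 24) (5 10 20 40 35 25) (7 14 28 11 22 44 ... len 12) (9 18 36 27) (15 30) (21 42 39 33)
7 cycles in total.

7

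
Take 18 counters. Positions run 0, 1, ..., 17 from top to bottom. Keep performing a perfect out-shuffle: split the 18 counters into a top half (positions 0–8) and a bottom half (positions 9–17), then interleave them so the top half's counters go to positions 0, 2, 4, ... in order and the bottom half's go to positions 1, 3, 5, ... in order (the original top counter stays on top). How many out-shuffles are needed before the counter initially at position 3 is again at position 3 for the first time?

8

Follow position 3 under repeated out-shuffles:
3 → 6 → 12 → 7 → 14 → 11 → 5 → 10 → 3
It first returns after 8 out-shuffles.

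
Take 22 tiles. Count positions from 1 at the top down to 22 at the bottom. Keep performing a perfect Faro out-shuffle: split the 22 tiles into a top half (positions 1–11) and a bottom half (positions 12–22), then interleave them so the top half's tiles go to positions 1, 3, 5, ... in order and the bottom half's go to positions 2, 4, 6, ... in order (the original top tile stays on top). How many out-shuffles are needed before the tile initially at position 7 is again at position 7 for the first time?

Follow position 7 under repeated out-shuffles:
7 → 13 → 4 → 7
It first returns after 3 out-shuffles.

3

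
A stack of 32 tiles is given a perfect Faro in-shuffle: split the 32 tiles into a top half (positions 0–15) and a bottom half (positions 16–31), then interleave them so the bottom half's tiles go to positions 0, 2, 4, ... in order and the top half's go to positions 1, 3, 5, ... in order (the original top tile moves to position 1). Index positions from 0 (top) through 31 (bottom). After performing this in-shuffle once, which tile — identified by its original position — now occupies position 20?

26

Work backwards from position 20, undoing one in-shuffle at a time:
20 ← 26
So the tile now at position 20 started at position 26.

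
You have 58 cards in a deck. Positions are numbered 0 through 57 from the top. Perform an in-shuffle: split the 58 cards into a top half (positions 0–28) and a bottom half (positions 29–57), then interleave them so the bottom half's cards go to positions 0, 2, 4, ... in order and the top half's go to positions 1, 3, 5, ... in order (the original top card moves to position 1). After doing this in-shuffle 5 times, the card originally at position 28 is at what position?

42

Track the card's position through each in-shuffle:
28 → 57 → 56 → 54 → 50 → 42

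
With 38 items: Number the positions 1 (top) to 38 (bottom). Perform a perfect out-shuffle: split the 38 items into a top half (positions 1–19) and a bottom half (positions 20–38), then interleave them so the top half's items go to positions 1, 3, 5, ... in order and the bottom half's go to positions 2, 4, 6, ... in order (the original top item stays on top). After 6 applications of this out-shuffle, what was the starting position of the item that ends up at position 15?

Work backwards from position 15, undoing one out-shuffle at a time:
15 ← 8 ← 23 ← 12 ← 25 ← 13 ← 7
So the item now at position 15 started at position 7.

7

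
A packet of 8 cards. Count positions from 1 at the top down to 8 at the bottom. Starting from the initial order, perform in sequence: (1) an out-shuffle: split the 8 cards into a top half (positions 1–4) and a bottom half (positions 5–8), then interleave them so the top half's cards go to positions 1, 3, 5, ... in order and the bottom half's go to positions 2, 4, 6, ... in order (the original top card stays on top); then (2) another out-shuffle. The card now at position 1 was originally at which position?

1

Undo the operations in reverse order, starting from position 1:
  undo op 2 (out-shuffle, from top half): 1 ← 1
  undo op 1 (out-shuffle, from top half): 1 ← 1
So the card at position 1 came from original position 1.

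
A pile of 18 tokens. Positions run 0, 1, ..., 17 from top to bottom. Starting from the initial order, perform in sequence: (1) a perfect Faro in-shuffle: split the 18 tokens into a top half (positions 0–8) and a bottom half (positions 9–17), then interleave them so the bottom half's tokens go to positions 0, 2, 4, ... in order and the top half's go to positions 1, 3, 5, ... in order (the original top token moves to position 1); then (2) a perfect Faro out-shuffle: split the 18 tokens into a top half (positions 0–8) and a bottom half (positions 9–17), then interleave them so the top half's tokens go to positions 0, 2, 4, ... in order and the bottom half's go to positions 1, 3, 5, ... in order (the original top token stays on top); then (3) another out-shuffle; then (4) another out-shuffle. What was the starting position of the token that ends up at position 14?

12

Undo the operations in reverse order, starting from position 14:
  undo op 4 (out-shuffle, from top half): 14 ← 7
  undo op 3 (out-shuffle, from bottom half): 7 ← 12
  undo op 2 (out-shuffle, from top half): 12 ← 6
  undo op 1 (in-shuffle, from bottom half): 6 ← 12
So the token at position 14 came from original position 12.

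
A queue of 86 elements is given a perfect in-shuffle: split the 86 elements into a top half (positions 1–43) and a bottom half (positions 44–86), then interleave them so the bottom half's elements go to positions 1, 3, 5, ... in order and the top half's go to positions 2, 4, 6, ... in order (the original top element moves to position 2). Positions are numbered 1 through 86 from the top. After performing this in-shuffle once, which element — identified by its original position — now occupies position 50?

25

Work backwards from position 50, undoing one in-shuffle at a time:
50 ← 25
So the element now at position 50 started at position 25.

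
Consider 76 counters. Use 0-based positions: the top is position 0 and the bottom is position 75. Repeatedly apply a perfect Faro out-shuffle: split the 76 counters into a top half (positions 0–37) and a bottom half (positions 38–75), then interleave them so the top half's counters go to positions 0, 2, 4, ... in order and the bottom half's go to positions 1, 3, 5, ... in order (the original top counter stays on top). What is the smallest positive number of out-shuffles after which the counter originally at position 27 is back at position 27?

20

Follow position 27 under repeated out-shuffles:
27 → 54 → 33 → 66 → 57 → 39 → 3 → 6 → 12 → 24 → 48 → 21 → 42 → 9 → 18 → 36 → 72 → 69 → 63 → 51 → 27
It first returns after 20 out-shuffles.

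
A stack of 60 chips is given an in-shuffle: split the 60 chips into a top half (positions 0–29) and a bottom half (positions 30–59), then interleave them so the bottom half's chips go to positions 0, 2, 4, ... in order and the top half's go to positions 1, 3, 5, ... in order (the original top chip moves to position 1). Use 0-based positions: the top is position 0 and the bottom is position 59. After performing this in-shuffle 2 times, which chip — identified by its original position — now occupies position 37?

39

Work backwards from position 37, undoing one in-shuffle at a time:
37 ← 18 ← 39
So the chip now at position 37 started at position 39.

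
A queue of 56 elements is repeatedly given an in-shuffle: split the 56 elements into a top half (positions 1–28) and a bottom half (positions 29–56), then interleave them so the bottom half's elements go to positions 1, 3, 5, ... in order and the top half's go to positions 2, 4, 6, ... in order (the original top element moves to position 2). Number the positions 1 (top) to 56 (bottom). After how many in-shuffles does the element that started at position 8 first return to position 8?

Follow position 8 under repeated in-shuffles:
8 → 16 → 32 → 7 → 14 → 28 → 56 → 55 → 53 → 49 → 41 → 25 → 50 → 43 → 29 → 1 → 2 → 4 → 8
It first returns after 18 in-shuffles.

18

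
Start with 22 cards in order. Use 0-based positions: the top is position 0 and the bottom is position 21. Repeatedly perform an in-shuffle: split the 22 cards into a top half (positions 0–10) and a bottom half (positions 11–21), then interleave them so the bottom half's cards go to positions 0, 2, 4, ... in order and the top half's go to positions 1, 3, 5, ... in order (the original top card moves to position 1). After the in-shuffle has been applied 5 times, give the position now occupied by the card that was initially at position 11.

Track the card's position through each in-shuffle:
11 → 0 → 1 → 3 → 7 → 15

15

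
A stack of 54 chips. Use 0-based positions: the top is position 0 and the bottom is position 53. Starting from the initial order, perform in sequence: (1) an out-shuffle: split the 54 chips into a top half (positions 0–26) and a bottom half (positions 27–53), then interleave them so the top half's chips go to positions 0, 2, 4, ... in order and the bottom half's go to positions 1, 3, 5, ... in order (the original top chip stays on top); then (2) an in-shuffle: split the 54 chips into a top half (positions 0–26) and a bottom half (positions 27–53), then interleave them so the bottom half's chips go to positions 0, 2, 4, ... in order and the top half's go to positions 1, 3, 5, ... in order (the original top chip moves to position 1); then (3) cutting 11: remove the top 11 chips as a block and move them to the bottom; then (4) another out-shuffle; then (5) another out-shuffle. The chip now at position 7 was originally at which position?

Undo the operations in reverse order, starting from position 7:
  undo op 5 (out-shuffle, from bottom half): 7 ← 30
  undo op 4 (out-shuffle, from top half): 30 ← 15
  undo op 3 (cut 11): 15 ← 26
  undo op 2 (in-shuffle, from bottom half): 26 ← 40
  undo op 1 (out-shuffle, from top half): 40 ← 20
So the chip at position 7 came from original position 20.

20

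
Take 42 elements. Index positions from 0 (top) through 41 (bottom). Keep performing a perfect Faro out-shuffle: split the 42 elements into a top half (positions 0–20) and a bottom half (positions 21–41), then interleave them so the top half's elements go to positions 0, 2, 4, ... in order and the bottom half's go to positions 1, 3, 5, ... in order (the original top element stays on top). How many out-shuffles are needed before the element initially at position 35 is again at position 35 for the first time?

Follow position 35 under repeated out-shuffles:
35 → 29 → 17 → 34 → 27 → 13 → 26 → 11 → 22 → 3 → 6 → 12 → 24 → 7 → 14 → 28 → 15 → 30 → 19 → 38 → 35
It first returns after 20 out-shuffles.

20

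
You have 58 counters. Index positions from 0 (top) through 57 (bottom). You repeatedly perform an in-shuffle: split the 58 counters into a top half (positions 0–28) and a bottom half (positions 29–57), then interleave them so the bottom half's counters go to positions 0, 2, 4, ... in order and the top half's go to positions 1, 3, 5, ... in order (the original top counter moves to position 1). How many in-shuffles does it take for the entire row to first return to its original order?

The in-shuffle permutes the 58 positions with cycle lengths [58].
Every counter is home exactly when every cycle has completed a whole number of laps, i.e. after lcm(58) = 58 in-shuffles.

58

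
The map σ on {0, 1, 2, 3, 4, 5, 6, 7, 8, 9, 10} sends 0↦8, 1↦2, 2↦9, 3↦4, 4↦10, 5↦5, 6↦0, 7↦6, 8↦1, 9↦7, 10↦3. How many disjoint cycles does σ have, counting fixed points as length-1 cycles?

3

Cycle decomposition: (0 8 1 2 9 7 6) (3 4 10) (5).
3 cycles.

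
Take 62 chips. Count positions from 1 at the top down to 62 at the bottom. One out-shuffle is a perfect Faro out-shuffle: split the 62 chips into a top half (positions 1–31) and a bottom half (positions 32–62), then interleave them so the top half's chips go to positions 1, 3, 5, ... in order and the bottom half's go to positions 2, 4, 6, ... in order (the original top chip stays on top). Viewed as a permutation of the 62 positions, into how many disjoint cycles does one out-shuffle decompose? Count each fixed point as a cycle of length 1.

Trace each unvisited position around until it returns:
(1) (2 3 5 9 17 33 ... len 60) (62)
3 cycles in total.

3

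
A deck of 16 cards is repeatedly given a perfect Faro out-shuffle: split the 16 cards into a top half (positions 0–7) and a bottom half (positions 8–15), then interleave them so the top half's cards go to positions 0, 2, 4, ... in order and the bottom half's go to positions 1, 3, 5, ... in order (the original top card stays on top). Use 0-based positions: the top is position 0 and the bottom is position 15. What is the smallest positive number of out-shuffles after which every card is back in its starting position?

4

The out-shuffle permutes the 16 positions with cycle lengths [1, 1, 2, 4, 4, 4].
Every card is home exactly when every cycle has completed a whole number of laps, i.e. after lcm(1, 2, 4) = 4 out-shuffles.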